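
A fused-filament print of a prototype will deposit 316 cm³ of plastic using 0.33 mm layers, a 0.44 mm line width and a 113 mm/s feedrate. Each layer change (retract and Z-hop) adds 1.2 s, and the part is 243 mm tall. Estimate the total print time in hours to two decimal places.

5.60 hours

Bead cross-section: 0.33 × 0.44 → 0.1452 mm².
Total extruded path = 316000/0.1452 = 2176308.5 mm.
Extrusion time: 2176308.5 / 113 → 19259.4 s.
Number of layers: 243 / 0.33 → 737 (rounded up).
Layer-change overhead: 737 × 1.2 → 884.4 s.
Altogether 19259.4 + 884.4 = 20143.8 s, i.e. 5.60 hours.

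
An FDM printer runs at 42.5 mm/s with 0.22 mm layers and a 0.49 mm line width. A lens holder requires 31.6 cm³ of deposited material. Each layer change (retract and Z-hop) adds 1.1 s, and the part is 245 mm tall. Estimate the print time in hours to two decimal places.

Line area = 0.22 × 0.49 = 0.1078 mm².
Total extruded path = 31600/0.1078 = 293135.4 mm.
Time extruding = 293135.4 / 42.5 = 6897.3 s.
Number of layers: 245 / 0.22 → 1114 (rounded up).
Layer-change overhead = 1114 × 1.1 = 1225.4 s.
Altogether 6897.3 + 1225.4 = 8122.7 s, i.e. 2.26 hours.

2.26 hours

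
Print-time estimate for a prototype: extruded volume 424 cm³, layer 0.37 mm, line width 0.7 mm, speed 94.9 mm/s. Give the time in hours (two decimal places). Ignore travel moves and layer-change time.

Line area: 0.37 × 0.7 → 0.259 mm².
Path length: 424000 mm³ / 0.259 mm² → 1637065.6 mm.
Extrusion time: 1637065.6 / 94.9 → 17250.4 s.
That's 17250.4 s → 4.79 hours.

4.79 hours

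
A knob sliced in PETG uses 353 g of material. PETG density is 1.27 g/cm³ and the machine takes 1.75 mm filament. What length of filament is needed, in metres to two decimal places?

Extruded volume: 353/1.27 = 277.9528 cm³ (277952.8 mm³).
Cross-section of 1.75 mm filament: π·(1.75/2)² = 2.4053 mm².
Length = 277952.8 / 2.4053 = 115558.48 mm = 115.56 m.

115.56 m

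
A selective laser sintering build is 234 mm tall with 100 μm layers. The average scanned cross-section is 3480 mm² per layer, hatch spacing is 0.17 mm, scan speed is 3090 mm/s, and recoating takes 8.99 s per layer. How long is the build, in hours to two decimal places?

10.15 hours

Number of layers: 234 / 0.1 → 2340 (rounded up).
Hatch length per layer = 3480 / 0.17 = 20470.6 mm.
Scan time per layer = 20470.6 / 3090, so 6.6248 s.
Time per layer: 6.6248 + 8.99 → 15.6148 s.
Total: 2340 × 15.6148 s = 36538.632 s → 10.15 hours.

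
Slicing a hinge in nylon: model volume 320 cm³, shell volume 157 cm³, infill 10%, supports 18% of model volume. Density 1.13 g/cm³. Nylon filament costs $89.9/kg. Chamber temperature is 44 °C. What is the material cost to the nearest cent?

$23.46

Infill region = 320 − 157, so 163 cm³.
Infill deposited: 0.10 × 163 → 16.3 cm³.
Support = 0.18 × 320, so 57.6 cm³.
Total printed volume = 157 + 16.3 + 57.6 = 230.9 cm³.
Mass = 230.9 × 1.13 = 260.917 g.
At $89.9/kg: 260.917/1000 × 89.9 = $23.46.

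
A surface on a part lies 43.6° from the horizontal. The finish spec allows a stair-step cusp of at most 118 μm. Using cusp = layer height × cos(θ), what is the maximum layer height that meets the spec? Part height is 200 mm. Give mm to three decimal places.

0.163 mm

t = h_c / cos θ = 0.118 / 0.7242 = 0.163 mm.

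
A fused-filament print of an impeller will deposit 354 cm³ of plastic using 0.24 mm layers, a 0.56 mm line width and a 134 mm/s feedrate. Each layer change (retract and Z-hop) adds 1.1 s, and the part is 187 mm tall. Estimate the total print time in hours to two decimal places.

5.70 hours

Line area = 0.24 × 0.56 = 0.1344 mm².
Total extruded path = 354000/0.1344 = 2633928.6 mm.
Extrusion time = 2633928.6 / 134, so 19656.2 s.
Layers = ⌈187/0.24⌉ = 780.
Layer-change overhead = 780 × 1.1 = 858 s.
Altogether 19656.2 + 858 = 20514.2 s, i.e. 5.70 hours.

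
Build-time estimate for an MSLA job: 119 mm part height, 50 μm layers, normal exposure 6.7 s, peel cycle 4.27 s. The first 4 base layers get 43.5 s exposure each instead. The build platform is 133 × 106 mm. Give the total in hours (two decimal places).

Layer count = ceil(119 / 0.05) = 2380.
Base layers: 4 × (43.5 + 4.27) → 191.08 s.
Regular layers: 2376 × (6.7 + 4.27) → 26064.72 s.
Total = 191.08 + 26064.72 = 26255.8 s = 7.29 hours.

7.29 hours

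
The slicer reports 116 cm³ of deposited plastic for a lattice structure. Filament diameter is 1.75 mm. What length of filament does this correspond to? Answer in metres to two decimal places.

48.23 m

Cross-section of 1.75 mm filament: π·(1.75/2)² = 2.4053 mm².
L = 116000 mm³ / 2.4053 mm² = 48226.83 mm, i.e. 48.23 m.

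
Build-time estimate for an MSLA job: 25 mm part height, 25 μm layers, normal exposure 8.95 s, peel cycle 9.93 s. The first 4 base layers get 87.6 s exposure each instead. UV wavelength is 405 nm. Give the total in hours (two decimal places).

5.33 hours

Layers = ⌈25/0.025⌉ = 1000.
Bottom layers = 4 × (87.6 + 9.93) = 390.12 s.
Remaining layers = 996 × (8.95 + 9.93) = 18804.48 s.
Sum: 390.12 + 18804.48 = 19194.6 s → 5.33 hours.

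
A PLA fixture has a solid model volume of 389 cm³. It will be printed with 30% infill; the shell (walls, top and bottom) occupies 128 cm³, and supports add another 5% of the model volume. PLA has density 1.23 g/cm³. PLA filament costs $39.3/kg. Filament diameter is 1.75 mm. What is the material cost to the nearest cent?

$10.91

Interior volume = 389 − 128 = 261 cm³.
Infill volume: 0.30 × 261 → 78.3 cm³.
Support = 0.05 × 389 = 19.45 cm³.
Total printed volume = 128 + 78.3 + 19.45 = 225.75 cm³.
Mass: 225.75 × 1.23 → 277.6725 g.
At $39.3/kg: 277.6725/1000 × 39.3 = $10.91.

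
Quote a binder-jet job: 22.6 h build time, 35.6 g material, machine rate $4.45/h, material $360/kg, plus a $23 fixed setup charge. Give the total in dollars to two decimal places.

$136.39

Machine cost: 4.45 × 22.6 → $100.57.
Feedstock cost = 360 × 35.6/1000 = $12.816.
Adding setup: 100.57 + 12.816 + 23 → 136.386 ≈ $136.39.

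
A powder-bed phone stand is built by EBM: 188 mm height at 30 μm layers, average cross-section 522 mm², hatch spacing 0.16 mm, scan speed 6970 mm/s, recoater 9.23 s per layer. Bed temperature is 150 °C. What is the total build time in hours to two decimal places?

16.88 hours

Layers = ⌈188/0.03⌉ = 6267.
Hatch length per layer = 522 / 0.16 = 3262.5 mm.
Scan time per layer = 3262.5 / 6970 = 0.4681 s.
Layer cycle = 0.4681 + 9.23, so 9.6981 s.
6267 layers × 9.6981 s/layer = 60777.9927 s, i.e. 16.88 hours.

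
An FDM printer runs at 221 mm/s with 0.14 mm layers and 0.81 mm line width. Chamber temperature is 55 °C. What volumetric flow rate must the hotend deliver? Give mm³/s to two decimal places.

25.06

Extrusion cross-section: 0.14 × 0.81 → 0.1134 mm².
Volumetric flow = 221 × 0.1134 = 25.06 mm³/s.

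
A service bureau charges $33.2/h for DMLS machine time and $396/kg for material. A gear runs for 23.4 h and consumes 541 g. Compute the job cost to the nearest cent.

Machine cost = 33.2 × 23.4 = $776.88.
Feedstock cost: 396 × 541/1000 → $214.236.
Total = 776.88 + 214.236 = 991.116 ≈ $991.12.

$991.12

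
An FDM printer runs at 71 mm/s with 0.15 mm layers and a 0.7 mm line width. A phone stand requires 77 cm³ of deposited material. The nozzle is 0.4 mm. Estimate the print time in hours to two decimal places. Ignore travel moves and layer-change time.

2.87 hours

Line area: 0.15 × 0.7 → 0.105 mm².
Path length: 77000 mm³ / 0.105 mm² → 733333.3 mm.
Time extruding: 733333.3 / 71 → 10328.6 s.
10328.6 s = 2.87 hours.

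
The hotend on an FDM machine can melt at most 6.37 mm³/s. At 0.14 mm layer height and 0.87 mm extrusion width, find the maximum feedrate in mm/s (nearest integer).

Extrusion cross-section = 0.14 × 0.87, so 0.1218 mm².
Max speed = 6.37 / 0.1218 = 52.30 ≈ 52 mm/s.

52 mm/s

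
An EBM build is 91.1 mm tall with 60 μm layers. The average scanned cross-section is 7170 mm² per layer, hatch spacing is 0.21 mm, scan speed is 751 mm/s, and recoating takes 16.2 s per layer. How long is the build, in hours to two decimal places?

26.02 hours

Number of layers: 91.1 / 0.06 → 1519 (rounded up).
Scan path per layer = 7170 / 0.21 = 34142.9 mm.
Scan time per layer = 34142.9 / 751 = 45.4632 s.
Time per layer = 45.4632 + 16.2, so 61.6632 s.
Build time = 1519 × 61.6632 = 93666.4008 s = 26.02 hours.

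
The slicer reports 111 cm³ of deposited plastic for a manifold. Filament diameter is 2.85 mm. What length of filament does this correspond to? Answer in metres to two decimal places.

Cross-section of 2.85 mm filament: π·(2.85/2)² = 6.3794 mm².
Length = 111 cm³ / 6.3794 mm² = 111000 / 6.3794 = 17399.76 mm = 17.40 m.

17.40 m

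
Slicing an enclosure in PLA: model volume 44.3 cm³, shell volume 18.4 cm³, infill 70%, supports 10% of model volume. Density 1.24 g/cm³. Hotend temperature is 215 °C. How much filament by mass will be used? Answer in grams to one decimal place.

Infill region = 44.3 − 18.4 = 25.9 cm³.
Deposited infill: 0.70 × 25.9 → 18.13 cm³.
Support: 0.10 × 44.3 → 4.43 cm³.
Total printed volume: 18.4 + 18.13 + 4.43 → 40.96 cm³.
Mass = 40.96 × 1.24, so 50.7904 g.

50.8 g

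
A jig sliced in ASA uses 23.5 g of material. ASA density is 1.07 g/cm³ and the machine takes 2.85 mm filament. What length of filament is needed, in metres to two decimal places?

3.44 m

Extruded volume: 23.5/1.07 = 21.9626 cm³ (21962.6 mm³).
A = π r² = π × 1.425² = 6.3794 mm².
L = V/A = 21962.6/6.3794 = 3442.74 mm → 3.44 m.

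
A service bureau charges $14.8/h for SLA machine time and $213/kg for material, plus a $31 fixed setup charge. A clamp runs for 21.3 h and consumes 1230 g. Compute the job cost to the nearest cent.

Machine cost = 14.8 × 21.3, so $315.24.
Material charge: 213 × 1230/1000 → $261.99.
Total = 315.24 + 261.99 + 31 = $608.23.

$608.23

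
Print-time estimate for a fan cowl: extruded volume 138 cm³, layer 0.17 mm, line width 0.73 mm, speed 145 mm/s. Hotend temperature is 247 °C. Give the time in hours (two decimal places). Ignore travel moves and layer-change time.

2.13 hours

Bead cross-section: 0.17 × 0.73 → 0.1241 mm².
Total extruded path = 138000/0.1241 = 1112006.4 mm.
Print-move time = 1112006.4 / 145, so 7669 s.
Converting: 7669 s = 2.13 hours.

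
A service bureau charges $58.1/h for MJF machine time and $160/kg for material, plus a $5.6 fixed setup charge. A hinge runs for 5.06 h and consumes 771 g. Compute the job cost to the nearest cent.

$422.95

Machine-time cost = 58.1 × 5.06, so $293.986.
Feedstock cost: 160 × 771/1000 → $123.36.
Adding setup: 293.986 + 123.36 + 5.6 → 422.946 ≈ $422.95.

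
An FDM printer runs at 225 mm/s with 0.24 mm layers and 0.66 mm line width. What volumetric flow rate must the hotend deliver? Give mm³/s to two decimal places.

A: 0.24 × 0.66 → 0.1584 mm².
Q = v·A = 225 × 0.1584 = 35.64 mm³/s.

35.64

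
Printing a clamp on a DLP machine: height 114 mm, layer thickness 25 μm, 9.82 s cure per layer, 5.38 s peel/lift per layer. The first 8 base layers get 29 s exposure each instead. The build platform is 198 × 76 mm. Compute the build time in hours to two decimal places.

Layers = ⌈114/0.025⌉ = 4560.
Bottom layers: 8 × (29 + 5.38) → 275.04 s.
Regular layers = 4552 × (9.82 + 5.38) = 69190.4 s.
Sum: 275.04 + 69190.4 = 69465.44 s → 19.30 hours.

19.30 hours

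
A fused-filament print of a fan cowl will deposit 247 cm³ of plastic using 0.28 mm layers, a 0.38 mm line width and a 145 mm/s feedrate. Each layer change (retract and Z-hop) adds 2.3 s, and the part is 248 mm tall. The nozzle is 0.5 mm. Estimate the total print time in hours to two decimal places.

5.01 hours

Extrusion cross-section = 0.28 × 0.38 = 0.1064 mm².
Toolpath length = 247 cm³ / 0.1064 mm² = 247000 / 0.1064 = 2321428.6 mm.
Print-move time = 2321428.6 / 145 = 16009.9 s.
Number of layers: 248 / 0.28 → 886 (rounded up).
Layer-change overhead = 886 × 2.3 = 2037.8 s.
Altogether 16009.9 + 2037.8 = 18047.7 s, i.e. 5.01 hours.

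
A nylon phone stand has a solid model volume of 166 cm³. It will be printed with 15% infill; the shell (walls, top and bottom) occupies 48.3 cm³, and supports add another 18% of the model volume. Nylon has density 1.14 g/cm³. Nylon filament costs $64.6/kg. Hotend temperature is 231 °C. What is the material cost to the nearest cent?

Volume inside the shell = 166 − 48.3 = 117.7 cm³.
Deposited infill: 0.15 × 117.7 → 17.655 cm³.
Support = 0.18 × 166 = 29.88 cm³.
Total printed volume = 48.3 + 17.655 + 29.88, so 95.835 cm³.
Mass = 95.835 × 1.14 = 109.2519 g.
Cost = 109.2519 g / 1000 × $64.6/kg = $7.06.

$7.06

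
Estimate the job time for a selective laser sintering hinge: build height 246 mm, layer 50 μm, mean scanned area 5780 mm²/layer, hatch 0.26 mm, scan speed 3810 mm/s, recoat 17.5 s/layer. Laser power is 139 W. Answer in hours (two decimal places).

31.89 hours

Number of layers: 246 / 0.05 → 4920 (rounded up).
Hatch length per layer = 5780 / 0.26 = 22230.8 mm.
Scan time per layer: 22230.8 / 3810 → 5.8349 s.
Layer cycle = 5.8349 + 17.5, so 23.3349 s.
4920 layers × 23.3349 s/layer = 114807.708 s, i.e. 31.89 hours.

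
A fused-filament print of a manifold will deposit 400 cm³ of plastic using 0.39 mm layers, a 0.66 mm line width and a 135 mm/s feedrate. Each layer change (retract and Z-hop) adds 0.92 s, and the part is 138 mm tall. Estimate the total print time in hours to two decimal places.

Bead cross-section = 0.39 × 0.66, so 0.2574 mm².
Path length: 400000 mm³ / 0.2574 mm² → 1554001.6 mm.
Time extruding: 1554001.6 / 135 → 11511.1 s.
Layers = ⌈138/0.39⌉ = 354.
Z-hop total = 354 × 0.92 = 325.68 s.
Total = 11511.1 + 325.68 = 11836.78 s = 3.29 hours.

3.29 hours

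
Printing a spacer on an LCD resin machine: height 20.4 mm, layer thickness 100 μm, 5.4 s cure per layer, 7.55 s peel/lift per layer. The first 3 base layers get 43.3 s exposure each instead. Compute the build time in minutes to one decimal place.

45.9 minutes

Layers = ⌈20.4/0.1⌉ = 204.
Base layers = 3 × (43.3 + 7.55), so 152.55 s.
Normal layers: 201 × (5.4 + 7.55) → 2602.95 s.
Total = 152.55 + 2602.95 = 2755.5 s = 45.9 minutes.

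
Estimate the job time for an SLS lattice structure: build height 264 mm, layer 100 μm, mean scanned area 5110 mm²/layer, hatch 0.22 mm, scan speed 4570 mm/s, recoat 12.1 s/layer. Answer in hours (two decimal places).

12.60 hours

Number of layers: 264 / 0.1 → 2640 (rounded up).
Scan path per layer = 5110 / 0.22 = 23227.3 mm.
Scan time per layer: 23227.3 / 4570 → 5.0826 s.
Layer cycle: 5.0826 + 12.1 → 17.1826 s.
Total: 2640 × 17.1826 s = 45362.064 s → 12.60 hours.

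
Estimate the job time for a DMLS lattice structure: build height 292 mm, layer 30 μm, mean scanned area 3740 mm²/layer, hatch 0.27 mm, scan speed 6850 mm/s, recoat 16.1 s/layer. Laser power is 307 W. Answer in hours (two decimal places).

Number of layers: 292 / 0.03 → 9734 (rounded up).
Hatch length per layer = 3740 / 0.27 = 13851.9 mm.
Per-layer scan time = 13851.9 / 6850 = 2.0222 s.
Per-layer time = 2.0222 + 16.1 = 18.1222 s.
9734 layers × 18.1222 s/layer = 176401.4948 s, i.e. 49.00 hours.

49.00 hours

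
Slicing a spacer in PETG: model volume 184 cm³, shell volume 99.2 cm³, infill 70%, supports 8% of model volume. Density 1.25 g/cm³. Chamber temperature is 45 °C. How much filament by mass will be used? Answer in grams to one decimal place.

Infill region = 184 − 99.2 = 84.8 cm³.
Infill deposited = 0.70 × 84.8, so 59.36 cm³.
Support: 0.08 × 184 → 14.72 cm³.
Deposited volume = 99.2 + 59.36 + 14.72, so 173.28 cm³.
Mass = 173.28 × 1.25, so 216.6 g.

216.6 g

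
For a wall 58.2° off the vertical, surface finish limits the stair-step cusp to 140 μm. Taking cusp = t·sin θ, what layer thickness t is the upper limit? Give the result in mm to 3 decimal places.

t = h_c / sin θ = 0.14 / 0.8499 = 0.165 mm.

0.165 mm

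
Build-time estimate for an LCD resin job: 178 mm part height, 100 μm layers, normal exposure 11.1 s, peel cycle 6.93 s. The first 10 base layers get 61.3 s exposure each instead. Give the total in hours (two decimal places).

9.05 hours

Layer count = ceil(178 / 0.1) = 1780.
Bottom layers = 10 × (61.3 + 6.93) = 682.3 s.
Normal layers = 1770 × (11.1 + 6.93), so 31913.1 s.
Sum: 682.3 + 31913.1 = 32595.4 s → 9.05 hours.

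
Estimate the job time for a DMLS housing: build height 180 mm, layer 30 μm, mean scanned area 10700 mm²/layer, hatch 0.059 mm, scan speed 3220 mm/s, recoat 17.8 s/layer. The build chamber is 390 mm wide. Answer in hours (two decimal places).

Layers = ⌈180/0.03⌉ = 6000.
Scan path per layer: 10700 / 0.059 → 181355.9 mm.
Scan time per layer = 181355.9 / 3220 = 56.3217 s.
Time per layer = 56.3217 + 17.8, so 74.1217 s.
Total: 6000 × 74.1217 s = 444730.2 s → 123.54 hours.

123.54 hours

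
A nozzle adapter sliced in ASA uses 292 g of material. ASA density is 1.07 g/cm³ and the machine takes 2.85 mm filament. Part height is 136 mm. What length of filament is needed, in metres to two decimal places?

Extruded volume: 292/1.07 = 272.8972 cm³ (272897.2 mm³).
Cross-section of 2.85 mm filament: π·(2.85/2)² = 6.3794 mm².
Length = 272897.2 / 6.3794 = 42777.88 mm = 42.78 m.

42.78 m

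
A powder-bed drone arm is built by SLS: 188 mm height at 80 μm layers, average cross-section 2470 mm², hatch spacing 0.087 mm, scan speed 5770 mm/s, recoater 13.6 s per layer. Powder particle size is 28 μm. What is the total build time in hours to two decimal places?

Number of layers: 188 / 0.08 → 2350 (rounded up).
Scan path per layer = 2470 / 0.087, so 28390.8 mm.
Laser time per layer: 28390.8 / 5770 → 4.9204 s.
Layer cycle = 4.9204 + 13.6 = 18.5204 s.
Build time = 2350 × 18.5204 = 43522.94 s = 12.09 hours.

12.09 hours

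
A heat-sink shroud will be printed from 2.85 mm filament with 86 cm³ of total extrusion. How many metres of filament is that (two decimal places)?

13.48 m

Cross-section of 2.85 mm filament: π·(2.85/2)² = 6.3794 mm².
L = 86000 mm³ / 6.3794 mm² = 13480.89 mm, i.e. 13.48 m.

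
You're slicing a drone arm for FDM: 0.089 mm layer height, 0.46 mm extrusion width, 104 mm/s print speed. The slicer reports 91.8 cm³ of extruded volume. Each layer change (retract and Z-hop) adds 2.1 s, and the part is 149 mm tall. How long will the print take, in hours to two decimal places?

6.97 hours

Line area = 0.089 × 0.46 = 0.04094 mm².
Total extruded path = 91800/0.04094 = 2242305.8 mm.
Time extruding: 2242305.8 / 104 → 21560.6 s.
Layers = ⌈149/0.089⌉ = 1675.
Non-print overhead = 1675 × 2.1, so 3517.5 s.
Total = 21560.6 + 3517.5 = 25078.1 s = 6.97 hours.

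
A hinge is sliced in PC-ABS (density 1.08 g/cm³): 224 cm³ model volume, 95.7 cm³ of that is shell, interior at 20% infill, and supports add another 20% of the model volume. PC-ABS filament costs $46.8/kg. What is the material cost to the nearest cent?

$8.40

Interior volume = 224 − 95.7 = 128.3 cm³.
Infill deposited = 0.20 × 128.3, so 25.66 cm³.
Support: 0.20 × 224 → 44.8 cm³.
Deposited volume = 95.7 + 25.66 + 44.8 = 166.16 cm³.
Mass = 166.16 × 1.08 = 179.4528 g.
At $46.8/kg: 179.4528/1000 × 46.8 = $8.40.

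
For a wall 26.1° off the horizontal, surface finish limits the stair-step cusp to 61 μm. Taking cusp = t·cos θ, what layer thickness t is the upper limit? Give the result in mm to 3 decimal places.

0.068 mm

t = h_c / cos θ = 0.061 / 0.8980 = 0.068 mm.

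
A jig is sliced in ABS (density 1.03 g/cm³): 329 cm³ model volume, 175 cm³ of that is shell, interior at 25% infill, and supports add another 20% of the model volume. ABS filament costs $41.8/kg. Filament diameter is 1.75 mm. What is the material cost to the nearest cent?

$12.02

Volume inside the shell = 329 − 175, so 154 cm³.
Infill deposited: 0.25 × 154 → 38.5 cm³.
Support: 0.20 × 329 → 65.8 cm³.
Total printed volume: 175 + 38.5 + 65.8 → 279.3 cm³.
Mass: 279.3 × 1.03 → 287.679 g.
At $41.8/kg: 287.679/1000 × 41.8 = $12.02.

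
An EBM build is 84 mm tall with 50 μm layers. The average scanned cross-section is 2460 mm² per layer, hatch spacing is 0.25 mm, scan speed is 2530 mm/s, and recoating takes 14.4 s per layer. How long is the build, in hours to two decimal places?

Layer count = ceil(84 / 0.05) = 1680.
Per-layer scan distance = 2460 / 0.25, so 9840 mm.
Beam time per layer = 9840 / 2530 = 3.8893 s.
Layer cycle: 3.8893 + 14.4 → 18.2893 s.
Total: 1680 × 18.2893 s = 30726.024 s → 8.54 hours.

8.54 hours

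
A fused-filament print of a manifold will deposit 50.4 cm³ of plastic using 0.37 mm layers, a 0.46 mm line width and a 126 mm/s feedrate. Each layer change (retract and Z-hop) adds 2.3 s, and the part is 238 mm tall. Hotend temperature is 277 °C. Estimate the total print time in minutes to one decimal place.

63.9 minutes

Extrusion cross-section = 0.37 × 0.46, so 0.1702 mm².
Path length: 50400 mm³ / 0.1702 mm² → 296122.2 mm.
Extrusion time: 296122.2 / 126 → 2350.2 s.
Layer count = ceil(238 / 0.37) = 644.
Layer-change overhead = 644 × 2.3 = 1481.2 s.
Total = 2350.2 + 1481.2 = 3831.4 s = 63.9 minutes.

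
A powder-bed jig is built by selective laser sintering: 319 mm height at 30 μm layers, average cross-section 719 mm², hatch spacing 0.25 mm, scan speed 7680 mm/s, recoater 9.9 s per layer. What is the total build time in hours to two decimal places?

Layer count = ceil(319 / 0.03) = 10634.
Hatch length per layer = 719 / 0.25, so 2876 mm.
Laser time per layer = 2876 / 7680 = 0.3745 s.
Layer cycle = 0.3745 + 9.9 = 10.2745 s.
Total: 10634 × 10.2745 s = 109259.033 s → 30.35 hours.

30.35 hours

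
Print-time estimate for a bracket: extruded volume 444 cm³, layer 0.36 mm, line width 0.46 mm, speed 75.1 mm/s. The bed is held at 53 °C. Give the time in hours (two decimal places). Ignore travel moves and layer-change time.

Line area = 0.36 × 0.46, so 0.1656 mm².
Path length: 444000 mm³ / 0.1656 mm² → 2681159.4 mm.
Time extruding = 2681159.4 / 75.1, so 35701.2 s.
That's 35701.2 s → 9.92 hours.

9.92 hours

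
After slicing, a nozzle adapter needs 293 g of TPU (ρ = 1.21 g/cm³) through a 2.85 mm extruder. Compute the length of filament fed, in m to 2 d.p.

Extruded volume: 293/1.21 = 242.1488 cm³ (242148.8 mm³).
Cross-section of 2.85 mm filament: π·(2.85/2)² = 6.3794 mm².
Length = 242148.8 / 6.3794 = 37957.93 mm = 37.96 m.

37.96 m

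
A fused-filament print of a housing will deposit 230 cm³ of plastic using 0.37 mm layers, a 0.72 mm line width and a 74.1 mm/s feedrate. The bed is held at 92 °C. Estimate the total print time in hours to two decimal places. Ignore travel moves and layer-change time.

3.24 hours

Line area = 0.37 × 0.72 = 0.2664 mm².
Toolpath length = 230 cm³ / 0.2664 mm² = 230000 / 0.2664 = 863363.4 mm.
Extrusion time = 863363.4 / 74.1 = 11651.3 s.
That's 11651.3 s → 3.24 hours.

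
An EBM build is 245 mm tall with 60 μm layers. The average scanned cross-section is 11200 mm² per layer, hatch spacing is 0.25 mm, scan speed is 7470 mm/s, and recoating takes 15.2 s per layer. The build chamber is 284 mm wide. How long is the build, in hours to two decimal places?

Layers = ⌈245/0.06⌉ = 4084.
Hatch length per layer = 11200 / 0.25 = 44800 mm.
Scan time per layer = 44800 / 7470, so 5.9973 s.
Time per layer: 5.9973 + 15.2 → 21.1973 s.
Total: 4084 × 21.1973 s = 86569.7732 s → 24.05 hours.

24.05 hours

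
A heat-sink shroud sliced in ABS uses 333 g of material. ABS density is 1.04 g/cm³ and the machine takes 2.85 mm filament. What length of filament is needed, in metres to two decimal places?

Extruded volume: 333/1.04 = 320.1923 cm³ (320192.3 mm³).
A = π r² = π × 1.425² = 6.3794 mm².
Length = 320192.3 / 6.3794 = 50191.6 mm = 50.19 m.

50.19 m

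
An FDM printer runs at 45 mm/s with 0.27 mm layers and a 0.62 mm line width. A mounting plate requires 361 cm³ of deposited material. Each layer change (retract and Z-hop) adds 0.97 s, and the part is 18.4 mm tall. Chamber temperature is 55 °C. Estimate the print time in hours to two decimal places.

13.33 hours

Bead cross-section = 0.27 × 0.62 = 0.1674 mm².
Total extruded path = 361000/0.1674 = 2156511.4 mm.
Extrusion time = 2156511.4 / 45, so 47922.5 s.
Layers = ⌈18.4/0.27⌉ = 69.
Z-hop total = 69 × 0.97 = 66.93 s.
Altogether 47922.5 + 66.93 = 47989.43 s, i.e. 13.33 hours.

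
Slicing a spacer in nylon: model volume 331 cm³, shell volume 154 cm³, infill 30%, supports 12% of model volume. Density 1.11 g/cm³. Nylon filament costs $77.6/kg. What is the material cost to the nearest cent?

$21.26

Infill region = 331 − 154, so 177 cm³.
Infill deposited = 0.30 × 177 = 53.1 cm³.
Support = 0.12 × 331 = 39.72 cm³.
Total printed volume = 154 + 53.1 + 39.72 = 246.82 cm³.
Mass = 246.82 × 1.11, so 273.9702 g.
Cost = 273.9702 g / 1000 × $77.6/kg = $21.26.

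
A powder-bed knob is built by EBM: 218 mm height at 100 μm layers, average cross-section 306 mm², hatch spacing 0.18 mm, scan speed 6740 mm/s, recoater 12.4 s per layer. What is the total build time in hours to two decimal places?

Number of layers: 218 / 0.1 → 2180 (rounded up).
Scan path per layer: 306 / 0.18 → 1700 mm.
Beam time per layer = 1700 / 6740, so 0.2522 s.
Time per layer: 0.2522 + 12.4 → 12.6522 s.
2180 layers × 12.6522 s/layer = 27581.796 s, i.e. 7.66 hours.

7.66 hours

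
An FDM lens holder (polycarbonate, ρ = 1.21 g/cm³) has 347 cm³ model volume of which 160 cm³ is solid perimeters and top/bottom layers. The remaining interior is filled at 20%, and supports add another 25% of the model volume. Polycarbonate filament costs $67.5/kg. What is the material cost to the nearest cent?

$23.21

Interior volume: 347 − 160 → 187 cm³.
Deposited infill = 0.20 × 187, so 37.4 cm³.
Support = 0.25 × 347 = 86.75 cm³.
Total printed volume: 160 + 37.4 + 86.75 → 284.15 cm³.
Mass = 284.15 × 1.21 = 343.8215 g.
At $67.5/kg: 343.8215/1000 × 67.5 = $23.21.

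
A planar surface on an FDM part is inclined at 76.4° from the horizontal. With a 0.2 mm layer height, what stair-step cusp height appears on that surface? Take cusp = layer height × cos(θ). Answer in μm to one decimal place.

47.0 μm

Cusp = layer height × cos(76.4°) = 0.2 × 0.2351 = 0.04702 mm = 47.0 μm.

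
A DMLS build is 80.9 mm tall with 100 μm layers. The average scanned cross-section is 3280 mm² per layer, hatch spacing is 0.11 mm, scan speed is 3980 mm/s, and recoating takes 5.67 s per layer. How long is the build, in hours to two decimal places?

2.96 hours

Layer count = ceil(80.9 / 0.1) = 809.
Per-layer scan distance = 3280 / 0.11 = 29818.2 mm.
Per-layer scan time = 29818.2 / 3980 = 7.492 s.
Layer cycle = 7.492 + 5.67, so 13.162 s.
809 layers × 13.162 s/layer = 10648.058 s, i.e. 2.96 hours.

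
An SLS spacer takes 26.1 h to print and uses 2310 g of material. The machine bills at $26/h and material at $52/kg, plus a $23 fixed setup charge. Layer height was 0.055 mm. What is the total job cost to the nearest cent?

$821.72

Time charge = 26 × 26.1 = $678.60.
Material cost: 52 × 2310/1000 → $120.12.
Adding setup: 678.60 + 120.12 + 23 → $821.72.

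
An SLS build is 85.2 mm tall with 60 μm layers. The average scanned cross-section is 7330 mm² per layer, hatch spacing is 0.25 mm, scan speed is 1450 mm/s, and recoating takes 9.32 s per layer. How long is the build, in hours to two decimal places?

11.65 hours

Layers = ⌈85.2/0.06⌉ = 1420.
Per-layer scan distance = 7330 / 0.25, so 29320 mm.
Per-layer scan time: 29320 / 1450 → 20.2207 s.
Time per layer = 20.2207 + 9.32 = 29.5407 s.
Build time = 1420 × 29.5407 = 41947.794 s = 11.65 hours.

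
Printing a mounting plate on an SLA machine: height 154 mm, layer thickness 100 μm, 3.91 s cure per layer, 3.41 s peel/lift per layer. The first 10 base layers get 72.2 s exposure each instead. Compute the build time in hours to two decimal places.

Number of layers: 154 / 0.1 → 1540 (rounded up).
Burn-in layers = 10 × (72.2 + 3.41) = 756.1 s.
Remaining layers = 1530 × (3.91 + 3.41) = 11199.6 s.
Sum: 756.1 + 11199.6 = 11955.7 s → 3.32 hours.

3.32 hours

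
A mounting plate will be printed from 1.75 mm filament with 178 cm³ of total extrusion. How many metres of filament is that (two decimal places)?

A = π r² = π × 0.875² = 2.4053 mm².
L = 178000 mm³ / 2.4053 mm² = 74003.24 mm, i.e. 74.00 m.

74.00 m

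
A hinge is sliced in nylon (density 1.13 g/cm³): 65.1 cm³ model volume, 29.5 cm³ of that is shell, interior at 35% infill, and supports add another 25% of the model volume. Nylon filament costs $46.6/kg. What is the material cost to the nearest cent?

$3.07

Volume inside the shell = 65.1 − 29.5 = 35.6 cm³.
Deposited infill = 0.35 × 35.6 = 12.46 cm³.
Support: 0.25 × 65.1 → 16.275 cm³.
Deposited volume = 29.5 + 12.46 + 16.275 = 58.235 cm³.
Mass: 58.235 × 1.13 → 65.80555 g.
At $46.6/kg: 65.80555/1000 × 46.6 = $3.07.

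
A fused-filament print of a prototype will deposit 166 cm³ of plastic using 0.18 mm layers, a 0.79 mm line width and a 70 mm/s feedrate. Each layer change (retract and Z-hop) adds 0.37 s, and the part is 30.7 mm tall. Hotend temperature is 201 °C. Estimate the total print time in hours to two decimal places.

Line area = 0.18 × 0.79 = 0.1422 mm².
Path length: 166000 mm³ / 0.1422 mm² → 1167369.9 mm.
Extrusion time: 1167369.9 / 70 → 16676.7 s.
Number of layers: 30.7 / 0.18 → 171 (rounded up).
Non-print overhead = 171 × 0.37 = 63.27 s.
Altogether 16676.7 + 63.27 = 16739.97 s, i.e. 4.65 hours.

4.65 hours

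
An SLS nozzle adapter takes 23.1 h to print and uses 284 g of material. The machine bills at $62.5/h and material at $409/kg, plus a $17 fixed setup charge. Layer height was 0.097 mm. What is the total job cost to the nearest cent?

Machine-time cost = 62.5 × 23.1 = $1443.75.
Material charge: 409 × 284/1000 → $116.156.
Adding setup: 1443.75 + 116.156 + 17 → 1576.906 ≈ $1576.91.

$1576.91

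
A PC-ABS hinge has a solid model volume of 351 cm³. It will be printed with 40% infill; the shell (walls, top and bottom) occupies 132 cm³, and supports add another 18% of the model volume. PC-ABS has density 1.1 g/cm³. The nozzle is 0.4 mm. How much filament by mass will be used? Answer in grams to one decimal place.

311.1 g

Infill region: 351 − 132 → 219 cm³.
Infill deposited = 0.40 × 219 = 87.6 cm³.
Support = 0.18 × 351 = 63.18 cm³.
Total printed volume = 132 + 87.6 + 63.18 = 282.78 cm³.
Mass = 282.78 × 1.1 = 311.058 g.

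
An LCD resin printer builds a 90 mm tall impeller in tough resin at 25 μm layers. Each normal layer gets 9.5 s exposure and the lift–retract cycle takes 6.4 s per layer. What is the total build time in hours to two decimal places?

15.90 hours

Layer count = ceil(90 / 0.025) = 3600.
Each layer takes = 9.5 + 6.4 = 15.9 s.
Build time: 3600 × 15.9 s = 57240 s, i.e. 15.90 hours.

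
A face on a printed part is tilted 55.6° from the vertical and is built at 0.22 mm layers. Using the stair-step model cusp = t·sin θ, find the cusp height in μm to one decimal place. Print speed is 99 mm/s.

181.5 μm

sin(55.6°) = 0.8251, so cusp = 0.22 × 0.8251 = 0.181522 mm → 181.5 μm.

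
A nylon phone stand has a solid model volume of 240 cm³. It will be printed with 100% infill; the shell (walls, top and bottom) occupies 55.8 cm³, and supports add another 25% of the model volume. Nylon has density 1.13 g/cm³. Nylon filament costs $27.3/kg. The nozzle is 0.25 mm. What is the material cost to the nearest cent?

$9.25

Interior volume: 240 − 55.8 → 184.2 cm³.
Infill deposited = 1.00 × 184.2, so 184.2 cm³.
Support = 0.25 × 240, so 60 cm³.
Total extruded = 55.8 + 184.2 + 60, so 300 cm³.
Mass = 300 × 1.13 = 339 g.
At $27.3/kg: 339/1000 × 27.3 = $9.25.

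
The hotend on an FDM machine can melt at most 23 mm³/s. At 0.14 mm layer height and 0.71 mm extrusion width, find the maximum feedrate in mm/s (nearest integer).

231 mm/s

Extrusion cross-section: 0.14 × 0.71 → 0.0994 mm².
v_max = Q/A = 23/0.0994 = 231.39 mm/s → 231 mm/s.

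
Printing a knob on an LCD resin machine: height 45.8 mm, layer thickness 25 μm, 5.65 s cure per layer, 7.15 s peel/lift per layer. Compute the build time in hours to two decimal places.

Number of layers: 45.8 / 0.025 → 1832 (rounded up).
Each layer takes = 5.65 + 7.15, so 12.8 s.
Build time: 1832 × 12.8 s = 23449.6 s, i.e. 6.51 hours.

6.51 hours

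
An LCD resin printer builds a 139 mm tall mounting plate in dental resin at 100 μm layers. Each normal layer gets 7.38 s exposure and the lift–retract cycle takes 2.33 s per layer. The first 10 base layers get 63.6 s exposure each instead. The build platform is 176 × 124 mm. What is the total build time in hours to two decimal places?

3.91 hours

Layer count = ceil(139 / 0.1) = 1390.
Base layers = 10 × (63.6 + 2.33), so 659.3 s.
Remaining layers = 1380 × (7.38 + 2.33) = 13399.8 s.
Sum: 659.3 + 13399.8 = 14059.1 s → 3.91 hours.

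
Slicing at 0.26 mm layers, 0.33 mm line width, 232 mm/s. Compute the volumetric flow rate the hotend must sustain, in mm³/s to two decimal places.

Extrusion cross-section = 0.26 × 0.33, so 0.0858 mm².
Volumetric flow = 232 × 0.0858 = 19.91 mm³/s.

19.91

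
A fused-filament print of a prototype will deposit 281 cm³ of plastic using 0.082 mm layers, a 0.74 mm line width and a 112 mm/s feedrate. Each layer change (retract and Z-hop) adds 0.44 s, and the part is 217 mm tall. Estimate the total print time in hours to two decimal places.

11.81 hours

Line area = 0.082 × 0.74 = 0.06068 mm².
Path length: 281000 mm³ / 0.06068 mm² → 4630850.4 mm.
Extrusion time = 4630850.4 / 112, so 41346.9 s.
Number of layers: 217 / 0.082 → 2647 (rounded up).
Z-hop total = 2647 × 0.44 = 1164.68 s.
Total = 41346.9 + 1164.68 = 42511.58 s = 11.81 hours.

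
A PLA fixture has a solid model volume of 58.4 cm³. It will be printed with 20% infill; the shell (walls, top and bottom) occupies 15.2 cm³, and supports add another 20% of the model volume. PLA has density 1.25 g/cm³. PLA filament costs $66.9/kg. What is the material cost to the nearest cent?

Infill region: 58.4 − 15.2 → 43.2 cm³.
Deposited infill = 0.20 × 43.2 = 8.64 cm³.
Support = 0.20 × 58.4, so 11.68 cm³.
Deposited volume = 15.2 + 8.64 + 11.68 = 35.52 cm³.
Mass = 35.52 × 1.25 = 44.4 g.
Cost = 44.4 g / 1000 × $66.9/kg = $2.97.

$2.97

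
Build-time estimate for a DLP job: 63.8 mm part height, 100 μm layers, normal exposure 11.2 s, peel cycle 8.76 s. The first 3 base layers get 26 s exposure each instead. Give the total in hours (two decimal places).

3.55 hours

Number of layers: 63.8 / 0.1 → 638 (rounded up).
Bottom layers = 3 × (26 + 8.76) = 104.28 s.
Normal layers = 635 × (11.2 + 8.76), so 12674.6 s.
Sum: 104.28 + 12674.6 = 12778.88 s → 3.55 hours.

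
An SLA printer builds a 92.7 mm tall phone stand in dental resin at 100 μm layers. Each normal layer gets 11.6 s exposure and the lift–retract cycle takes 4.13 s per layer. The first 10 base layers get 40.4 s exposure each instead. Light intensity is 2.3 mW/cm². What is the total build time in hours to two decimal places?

4.13 hours

Number of layers: 92.7 / 0.1 → 927 (rounded up).
Bottom layers = 10 × (40.4 + 4.13) = 445.3 s.
Remaining layers: 917 × (11.6 + 4.13) → 14424.41 s.
Sum: 445.3 + 14424.41 = 14869.71 s → 4.13 hours.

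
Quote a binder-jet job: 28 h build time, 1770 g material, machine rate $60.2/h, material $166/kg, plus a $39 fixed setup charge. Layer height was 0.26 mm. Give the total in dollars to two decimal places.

Machine cost = 60.2 × 28 = $1685.60.
Material charge = 166 × 1770/1000 = $293.82.
Adding setup: 1685.60 + 293.82 + 39 → $2018.42.

$2018.42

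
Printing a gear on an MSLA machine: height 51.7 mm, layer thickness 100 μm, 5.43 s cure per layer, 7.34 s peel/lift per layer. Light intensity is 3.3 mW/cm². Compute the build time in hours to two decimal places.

Number of layers: 51.7 / 0.1 → 517 (rounded up).
Cycle time = 5.43 + 7.34, so 12.77 s.
Total = 517 × 12.77 = 6602.09 s = 1.83 hours.

1.83 hours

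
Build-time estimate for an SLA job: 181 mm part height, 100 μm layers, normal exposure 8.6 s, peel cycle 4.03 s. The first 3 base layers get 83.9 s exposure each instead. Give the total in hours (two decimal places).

6.41 hours

Number of layers: 181 / 0.1 → 1810 (rounded up).
Bottom layers = 3 × (83.9 + 4.03) = 263.79 s.
Normal layers = 1807 × (8.6 + 4.03) = 22822.41 s.
Total = 263.79 + 22822.41 = 23086.2 s = 6.41 hours.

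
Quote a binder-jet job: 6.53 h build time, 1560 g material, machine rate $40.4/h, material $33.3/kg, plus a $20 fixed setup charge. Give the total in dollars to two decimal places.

$335.76

Machine-time cost = 40.4 × 6.53 = $263.812.
Material charge: 33.3 × 1560/1000 → $51.948.
Adding setup: 263.812 + 51.948 + 20 → $335.76.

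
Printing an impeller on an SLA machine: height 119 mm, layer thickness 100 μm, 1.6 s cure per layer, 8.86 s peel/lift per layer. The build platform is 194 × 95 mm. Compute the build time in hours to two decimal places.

3.46 hours

Layer count = ceil(119 / 0.1) = 1190.
Each layer takes: 1.6 + 8.86 → 10.46 s.
Build time: 1190 × 10.46 s = 12447.4 s, i.e. 3.46 hours.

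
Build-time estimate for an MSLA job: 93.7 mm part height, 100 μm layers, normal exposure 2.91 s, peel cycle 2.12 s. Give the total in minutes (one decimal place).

Number of layers: 93.7 / 0.1 → 937 (rounded up).
Cycle time: 2.91 + 2.12 → 5.03 s.
Build time: 937 × 5.03 s = 4713.11 s, i.e. 78.6 minutes.

78.6 minutes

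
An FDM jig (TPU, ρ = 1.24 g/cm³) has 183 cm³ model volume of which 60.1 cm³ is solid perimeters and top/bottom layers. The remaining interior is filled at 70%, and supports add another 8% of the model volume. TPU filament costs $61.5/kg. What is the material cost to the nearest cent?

$12.26

Volume inside the shell = 183 − 60.1, so 122.9 cm³.
Infill volume: 0.70 × 122.9 → 86.03 cm³.
Support = 0.08 × 183, so 14.64 cm³.
Total extruded: 60.1 + 86.03 + 14.64 → 160.77 cm³.
Mass = 160.77 × 1.24 = 199.3548 g.
At $61.5/kg: 199.3548/1000 × 61.5 = $12.26.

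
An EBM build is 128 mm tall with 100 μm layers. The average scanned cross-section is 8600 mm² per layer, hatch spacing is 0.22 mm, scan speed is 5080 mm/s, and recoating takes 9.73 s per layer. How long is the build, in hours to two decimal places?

Layer count = ceil(128 / 0.1) = 1280.
Scan path per layer = 8600 / 0.22, so 39090.9 mm.
Scan time per layer: 39090.9 / 5080 → 7.6951 s.
Per-layer time: 7.6951 + 9.73 → 17.4251 s.
Build time = 1280 × 17.4251 = 22304.128 s = 6.20 hours.

6.20 hours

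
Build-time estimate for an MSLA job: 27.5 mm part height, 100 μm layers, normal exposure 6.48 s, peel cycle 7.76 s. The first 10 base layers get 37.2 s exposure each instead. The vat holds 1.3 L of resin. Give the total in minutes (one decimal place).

70.4 minutes

Number of layers: 27.5 / 0.1 → 275 (rounded up).
Base layers = 10 × (37.2 + 7.76), so 449.6 s.
Normal layers = 265 × (6.48 + 7.76), so 3773.6 s.
Total = 449.6 + 3773.6 = 4223.2 s = 70.4 minutes.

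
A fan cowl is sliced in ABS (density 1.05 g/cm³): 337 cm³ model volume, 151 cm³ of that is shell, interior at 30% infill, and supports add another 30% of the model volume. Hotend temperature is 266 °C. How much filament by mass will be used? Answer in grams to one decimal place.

Volume inside the shell: 337 − 151 → 186 cm³.
Infill deposited: 0.30 × 186 → 55.8 cm³.
Support: 0.30 × 337 → 101.1 cm³.
Total printed volume = 151 + 55.8 + 101.1 = 307.9 cm³.
Mass = 307.9 × 1.05 = 323.295 g.

323.3 g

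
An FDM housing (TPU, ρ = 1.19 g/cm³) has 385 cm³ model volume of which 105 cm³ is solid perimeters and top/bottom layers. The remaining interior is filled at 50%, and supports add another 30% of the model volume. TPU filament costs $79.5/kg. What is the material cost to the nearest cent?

$34.11

Infill region = 385 − 105, so 280 cm³.
Infill volume = 0.50 × 280, so 140 cm³.
Support: 0.30 × 385 → 115.5 cm³.
Total printed volume = 105 + 140 + 115.5 = 360.5 cm³.
Mass = 360.5 × 1.19, so 428.995 g.
Cost = 428.995 g / 1000 × $79.5/kg = $34.11.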